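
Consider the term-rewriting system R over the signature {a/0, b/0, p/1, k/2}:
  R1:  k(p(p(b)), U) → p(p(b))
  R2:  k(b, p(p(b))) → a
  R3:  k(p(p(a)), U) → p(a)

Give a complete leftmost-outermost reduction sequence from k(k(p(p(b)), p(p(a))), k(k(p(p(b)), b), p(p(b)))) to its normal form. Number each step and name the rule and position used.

1. k(k(p(p(b)), p(p(a))), k(k(p(p(b)), b), p(p(b))))  →  k(p(p(b)), k(k(p(p(b)), b), p(p(b))))   [R1 at 1]
2. k(p(p(b)), k(k(p(p(b)), b), p(p(b))))  →  p(p(b))   [R1 at ε]

p(p(b))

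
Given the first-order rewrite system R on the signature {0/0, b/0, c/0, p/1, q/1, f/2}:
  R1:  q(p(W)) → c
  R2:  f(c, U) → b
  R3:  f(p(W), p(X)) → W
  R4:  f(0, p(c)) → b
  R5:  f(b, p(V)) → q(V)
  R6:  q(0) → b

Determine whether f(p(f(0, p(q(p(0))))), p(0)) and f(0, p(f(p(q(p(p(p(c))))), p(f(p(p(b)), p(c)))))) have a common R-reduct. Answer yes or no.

Reduce t₁ = f(p(f(0, p(q(p(0))))), p(0)):
1. f(p(f(0, p(q(p(0))))), p(0))  →  f(0, p(q(p(0))))   [R3 at ε]
2. f(0, p(q(p(0))))  →  f(0, p(c))   [R1 at 2.1]
3. f(0, p(c))  →  b   [R4 at ε]

Reduce t₂ = f(0, p(f(p(q(p(p(p(c))))), p(f(p(p(b)), p(c)))))):
1. f(0, p(f(p(q(p(p(p(c))))), p(f(p(p(b)), p(c))))))  →  f(0, p(q(p(p(p(c))))))   [R3 at 2.1]
2. f(0, p(q(p(p(p(c))))))  →  f(0, p(c))   [R1 at 2.1]
3. f(0, p(c))  →  b   [R4 at ε]

yes — NF(t₁) = b, NF(t₂) = b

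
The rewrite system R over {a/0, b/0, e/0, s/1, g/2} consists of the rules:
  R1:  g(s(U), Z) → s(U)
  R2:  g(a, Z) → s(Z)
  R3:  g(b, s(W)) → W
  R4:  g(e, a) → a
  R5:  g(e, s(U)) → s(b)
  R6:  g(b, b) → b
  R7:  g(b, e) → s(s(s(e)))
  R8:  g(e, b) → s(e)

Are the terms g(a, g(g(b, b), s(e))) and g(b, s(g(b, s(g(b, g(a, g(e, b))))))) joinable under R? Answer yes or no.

yes — NF(t₁) = s(e), NF(t₂) = s(e)

Reduce t₁ = g(a, g(g(b, b), s(e))):
1. g(a, g(g(b, b), s(e)))  →  s(g(g(b, b), s(e)))   [R2 at ε]
2. s(g(g(b, b), s(e)))  →  s(g(b, s(e)))   [R6 at 1.1]
3. s(g(b, s(e)))  →  s(e)   [R3 at 1]

Reduce t₂ = g(b, s(g(b, s(g(b, g(a, g(e, b))))))):
1. g(b, s(g(b, s(g(b, g(a, g(e, b)))))))  →  g(b, s(g(b, g(a, g(e, b)))))   [R3 at ε]
2. g(b, s(g(b, g(a, g(e, b)))))  →  g(b, g(a, g(e, b)))   [R3 at ε]
3. g(b, g(a, g(e, b)))  →  g(b, s(g(e, b)))   [R2 at 2]
4. g(b, s(g(e, b)))  →  g(e, b)   [R3 at ε]
5. g(e, b)  →  s(e)   [R8 at ε]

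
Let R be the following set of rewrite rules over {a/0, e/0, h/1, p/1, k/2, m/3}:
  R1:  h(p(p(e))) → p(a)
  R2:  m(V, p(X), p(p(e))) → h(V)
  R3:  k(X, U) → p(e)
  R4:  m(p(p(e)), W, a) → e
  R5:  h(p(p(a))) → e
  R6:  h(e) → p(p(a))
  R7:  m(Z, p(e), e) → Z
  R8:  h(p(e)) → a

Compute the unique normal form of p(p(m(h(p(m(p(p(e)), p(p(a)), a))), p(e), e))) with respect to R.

p(p(a))

1. p(p(m(h(p(m(p(p(e)), p(p(a)), a))), p(e), e)))  →  p(p(h(p(m(p(p(e)), p(p(a)), a)))))   [R7 at 1.1]
2. p(p(h(p(m(p(p(e)), p(p(a)), a)))))  →  p(p(h(p(e))))   [R4 at 1.1.1.1]
3. p(p(h(p(e))))  →  p(p(a))   [R8 at 1.1]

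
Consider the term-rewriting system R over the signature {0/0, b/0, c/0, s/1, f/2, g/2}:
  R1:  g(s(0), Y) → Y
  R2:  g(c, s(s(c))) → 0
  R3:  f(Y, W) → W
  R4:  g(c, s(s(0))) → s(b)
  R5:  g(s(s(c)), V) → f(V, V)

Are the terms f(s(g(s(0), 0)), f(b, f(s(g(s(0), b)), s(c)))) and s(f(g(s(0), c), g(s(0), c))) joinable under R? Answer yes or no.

yes — NF(t₁) = s(c), NF(t₂) = s(c)

Reduce t₁ = f(s(g(s(0), 0)), f(b, f(s(g(s(0), b)), s(c)))):
1. f(s(g(s(0), 0)), f(b, f(s(g(s(0), b)), s(c))))  →  f(b, f(s(g(s(0), b)), s(c)))   [R3 at ε]
2. f(b, f(s(g(s(0), b)), s(c)))  →  f(s(g(s(0), b)), s(c))   [R3 at ε]
3. f(s(g(s(0), b)), s(c))  →  s(c)   [R3 at ε]

Reduce t₂ = s(f(g(s(0), c), g(s(0), c))):
1. s(f(g(s(0), c), g(s(0), c)))  →  s(g(s(0), c))   [R3 at 1]
2. s(g(s(0), c))  →  s(c)   [R1 at 1]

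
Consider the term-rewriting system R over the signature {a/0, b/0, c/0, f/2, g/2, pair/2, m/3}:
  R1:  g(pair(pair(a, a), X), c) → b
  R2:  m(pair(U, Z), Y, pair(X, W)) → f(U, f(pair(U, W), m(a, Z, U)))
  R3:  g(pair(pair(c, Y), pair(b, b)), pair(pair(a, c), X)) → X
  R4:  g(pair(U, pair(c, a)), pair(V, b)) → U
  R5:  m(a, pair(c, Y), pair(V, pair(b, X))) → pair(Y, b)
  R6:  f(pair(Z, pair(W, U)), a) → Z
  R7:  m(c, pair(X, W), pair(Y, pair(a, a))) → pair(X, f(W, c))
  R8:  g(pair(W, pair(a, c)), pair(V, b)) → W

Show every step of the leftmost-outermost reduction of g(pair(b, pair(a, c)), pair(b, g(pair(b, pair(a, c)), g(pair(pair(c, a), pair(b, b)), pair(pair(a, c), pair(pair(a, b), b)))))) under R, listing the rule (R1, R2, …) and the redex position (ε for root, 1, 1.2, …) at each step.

1. g(pair(b, pair(a, c)), pair(b, g(pair(b, pair(a, c)), g(pair(pair(c, a), pair(b, b)), pair(pair(a, c), pair(pair(a, b), b))))))  →  g(pair(b, pair(a, c)), pair(b, g(pair(b, pair(a, c)), pair(pair(a, b), b))))   [R3 at 2.2.2]
2. g(pair(b, pair(a, c)), pair(b, g(pair(b, pair(a, c)), pair(pair(a, b), b))))  →  g(pair(b, pair(a, c)), pair(b, b))   [R8 at 2.2]
3. g(pair(b, pair(a, c)), pair(b, b))  →  b   [R8 at ε]

b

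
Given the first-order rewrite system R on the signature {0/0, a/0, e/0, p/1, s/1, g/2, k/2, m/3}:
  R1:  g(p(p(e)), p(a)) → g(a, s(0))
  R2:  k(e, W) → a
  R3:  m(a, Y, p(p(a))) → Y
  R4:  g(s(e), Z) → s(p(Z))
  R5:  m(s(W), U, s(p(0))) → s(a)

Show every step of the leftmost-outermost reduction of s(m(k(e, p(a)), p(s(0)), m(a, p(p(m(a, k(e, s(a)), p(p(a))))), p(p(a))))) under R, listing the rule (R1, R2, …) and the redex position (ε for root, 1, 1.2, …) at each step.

s(p(s(0)))

1. s(m(k(e, p(a)), p(s(0)), m(a, p(p(m(a, k(e, s(a)), p(p(a))))), p(p(a)))))  →  s(m(a, p(s(0)), m(a, p(p(m(a, k(e, s(a)), p(p(a))))), p(p(a)))))   [R2 at 1.1]
2. s(m(a, p(s(0)), m(a, p(p(m(a, k(e, s(a)), p(p(a))))), p(p(a)))))  →  s(m(a, p(s(0)), p(p(m(a, k(e, s(a)), p(p(a)))))))   [R3 at 1.3]
3. s(m(a, p(s(0)), p(p(m(a, k(e, s(a)), p(p(a)))))))  →  s(m(a, p(s(0)), p(p(k(e, s(a))))))   [R3 at 1.3.1.1]
4. s(m(a, p(s(0)), p(p(k(e, s(a))))))  →  s(m(a, p(s(0)), p(p(a))))   [R2 at 1.3.1.1]
5. s(m(a, p(s(0)), p(p(a))))  →  s(p(s(0)))   [R3 at 1]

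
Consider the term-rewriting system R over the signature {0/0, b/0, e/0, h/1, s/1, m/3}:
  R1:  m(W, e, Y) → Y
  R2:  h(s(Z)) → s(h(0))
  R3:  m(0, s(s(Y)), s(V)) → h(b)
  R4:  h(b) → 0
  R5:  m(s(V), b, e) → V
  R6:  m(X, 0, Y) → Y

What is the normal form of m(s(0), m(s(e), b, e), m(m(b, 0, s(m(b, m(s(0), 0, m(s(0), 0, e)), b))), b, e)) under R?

1. m(s(0), m(s(e), b, e), m(m(b, 0, s(m(b, m(s(0), 0, m(s(0), 0, e)), b))), b, e))  →  m(s(0), e, m(m(b, 0, s(m(b, m(s(0), 0, m(s(0), 0, e)), b))), b, e))   [R5 at 2]
2. m(s(0), e, m(m(b, 0, s(m(b, m(s(0), 0, m(s(0), 0, e)), b))), b, e))  →  m(m(b, 0, s(m(b, m(s(0), 0, m(s(0), 0, e)), b))), b, e)   [R1 at ε]
3. m(m(b, 0, s(m(b, m(s(0), 0, m(s(0), 0, e)), b))), b, e)  →  m(s(m(b, m(s(0), 0, m(s(0), 0, e)), b)), b, e)   [R6 at 1]
4. m(s(m(b, m(s(0), 0, m(s(0), 0, e)), b)), b, e)  →  m(b, m(s(0), 0, m(s(0), 0, e)), b)   [R5 at ε]
5. m(b, m(s(0), 0, m(s(0), 0, e)), b)  →  m(b, m(s(0), 0, e), b)   [R6 at 2]
6. m(b, m(s(0), 0, e), b)  →  m(b, e, b)   [R6 at 2]
7. m(b, e, b)  →  b   [R1 at ε]

b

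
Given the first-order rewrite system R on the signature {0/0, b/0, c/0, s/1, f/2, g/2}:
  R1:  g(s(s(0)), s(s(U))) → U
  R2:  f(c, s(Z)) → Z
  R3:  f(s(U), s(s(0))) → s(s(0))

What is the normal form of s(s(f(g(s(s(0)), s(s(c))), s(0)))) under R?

1. s(s(f(g(s(s(0)), s(s(c))), s(0))))  →  s(s(f(c, s(0))))   [R1 at 1.1.1]
2. s(s(f(c, s(0))))  →  s(s(0))   [R2 at 1.1]

s(s(0))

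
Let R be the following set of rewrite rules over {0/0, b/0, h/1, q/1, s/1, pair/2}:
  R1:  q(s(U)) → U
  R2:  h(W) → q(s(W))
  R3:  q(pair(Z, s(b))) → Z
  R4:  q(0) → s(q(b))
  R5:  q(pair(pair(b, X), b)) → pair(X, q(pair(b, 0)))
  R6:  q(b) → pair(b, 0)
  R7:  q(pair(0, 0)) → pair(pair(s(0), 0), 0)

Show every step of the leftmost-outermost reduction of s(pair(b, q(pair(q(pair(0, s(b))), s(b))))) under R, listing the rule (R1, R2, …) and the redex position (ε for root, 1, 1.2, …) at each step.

1. s(pair(b, q(pair(q(pair(0, s(b))), s(b)))))  →  s(pair(b, q(pair(0, s(b)))))   [R3 at 1.2]
2. s(pair(b, q(pair(0, s(b)))))  →  s(pair(b, 0))   [R3 at 1.2]

s(pair(b, 0))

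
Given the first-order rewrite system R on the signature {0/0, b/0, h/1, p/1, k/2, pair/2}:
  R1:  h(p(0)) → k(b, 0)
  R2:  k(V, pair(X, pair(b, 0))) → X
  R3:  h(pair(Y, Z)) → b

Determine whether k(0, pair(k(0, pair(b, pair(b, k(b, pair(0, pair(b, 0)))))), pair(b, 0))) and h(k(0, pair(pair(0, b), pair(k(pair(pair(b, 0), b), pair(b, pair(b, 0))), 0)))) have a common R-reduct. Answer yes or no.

Reduce t₁ = k(0, pair(k(0, pair(b, pair(b, k(b, pair(0, pair(b, 0)))))), pair(b, 0))):
1. k(0, pair(k(0, pair(b, pair(b, k(b, pair(0, pair(b, 0)))))), pair(b, 0)))  →  k(0, pair(b, pair(b, k(b, pair(0, pair(b, 0))))))   [R2 at ε]
2. k(0, pair(b, pair(b, k(b, pair(0, pair(b, 0))))))  →  k(0, pair(b, pair(b, 0)))   [R2 at 2.2.2]
3. k(0, pair(b, pair(b, 0)))  →  b   [R2 at ε]

Reduce t₂ = h(k(0, pair(pair(0, b), pair(k(pair(pair(b, 0), b), pair(b, pair(b, 0))), 0)))):
1. h(k(0, pair(pair(0, b), pair(k(pair(pair(b, 0), b), pair(b, pair(b, 0))), 0))))  →  h(k(0, pair(pair(0, b), pair(b, 0))))   [R2 at 1.2.2.1]
2. h(k(0, pair(pair(0, b), pair(b, 0))))  →  h(pair(0, b))   [R2 at 1]
3. h(pair(0, b))  →  b   [R3 at ε]

yes — NF(t₁) = b, NF(t₂) = b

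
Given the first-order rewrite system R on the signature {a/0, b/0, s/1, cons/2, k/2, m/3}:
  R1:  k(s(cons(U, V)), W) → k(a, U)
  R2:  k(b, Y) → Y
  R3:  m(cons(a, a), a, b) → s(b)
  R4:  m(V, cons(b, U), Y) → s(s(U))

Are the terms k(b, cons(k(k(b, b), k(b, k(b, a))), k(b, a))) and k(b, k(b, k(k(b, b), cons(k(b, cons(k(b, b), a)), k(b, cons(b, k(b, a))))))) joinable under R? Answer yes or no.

no — NF(t₁) = cons(a, a), NF(t₂) = cons(cons(b, a), cons(b, a))

Reduce t₁ = k(b, cons(k(k(b, b), k(b, k(b, a))), k(b, a))):
1. k(b, cons(k(k(b, b), k(b, k(b, a))), k(b, a)))  →  cons(k(k(b, b), k(b, k(b, a))), k(b, a))   [R2 at ε]
2. cons(k(k(b, b), k(b, k(b, a))), k(b, a))  →  cons(k(b, k(b, k(b, a))), k(b, a))   [R2 at 1.1]
3. cons(k(b, k(b, k(b, a))), k(b, a))  →  cons(k(b, k(b, a)), k(b, a))   [R2 at 1]
4. cons(k(b, k(b, a)), k(b, a))  →  cons(k(b, a), k(b, a))   [R2 at 1]
5. cons(k(b, a), k(b, a))  →  cons(a, k(b, a))   [R2 at 1]
6. cons(a, k(b, a))  →  cons(a, a)   [R2 at 2]

Reduce t₂ = k(b, k(b, k(k(b, b), cons(k(b, cons(k(b, b), a)), k(b, cons(b, k(b, a))))))):
1. k(b, k(b, k(k(b, b), cons(k(b, cons(k(b, b), a)), k(b, cons(b, k(b, a)))))))  →  k(b, k(k(b, b), cons(k(b, cons(k(b, b), a)), k(b, cons(b, k(b, a))))))   [R2 at ε]
2. k(b, k(k(b, b), cons(k(b, cons(k(b, b), a)), k(b, cons(b, k(b, a))))))  →  k(k(b, b), cons(k(b, cons(k(b, b), a)), k(b, cons(b, k(b, a)))))   [R2 at ε]
3. k(k(b, b), cons(k(b, cons(k(b, b), a)), k(b, cons(b, k(b, a)))))  →  k(b, cons(k(b, cons(k(b, b), a)), k(b, cons(b, k(b, a)))))   [R2 at 1]
4. k(b, cons(k(b, cons(k(b, b), a)), k(b, cons(b, k(b, a)))))  →  cons(k(b, cons(k(b, b), a)), k(b, cons(b, k(b, a))))   [R2 at ε]
5. cons(k(b, cons(k(b, b), a)), k(b, cons(b, k(b, a))))  →  cons(cons(k(b, b), a), k(b, cons(b, k(b, a))))   [R2 at 1]
6. cons(cons(k(b, b), a), k(b, cons(b, k(b, a))))  →  cons(cons(b, a), k(b, cons(b, k(b, a))))   [R2 at 1.1]
7. cons(cons(b, a), k(b, cons(b, k(b, a))))  →  cons(cons(b, a), cons(b, k(b, a)))   [R2 at 2]
8. cons(cons(b, a), cons(b, k(b, a)))  →  cons(cons(b, a), cons(b, a))   [R2 at 2.2]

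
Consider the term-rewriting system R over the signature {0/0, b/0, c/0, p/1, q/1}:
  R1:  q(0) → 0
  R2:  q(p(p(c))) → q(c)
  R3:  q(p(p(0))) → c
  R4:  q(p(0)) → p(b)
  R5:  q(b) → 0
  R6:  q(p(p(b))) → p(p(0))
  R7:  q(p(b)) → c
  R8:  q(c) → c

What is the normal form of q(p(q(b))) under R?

p(b)

1. q(p(q(b)))  →  q(p(0))   [R5 at 1.1]
2. q(p(0))  →  p(b)   [R4 at ε]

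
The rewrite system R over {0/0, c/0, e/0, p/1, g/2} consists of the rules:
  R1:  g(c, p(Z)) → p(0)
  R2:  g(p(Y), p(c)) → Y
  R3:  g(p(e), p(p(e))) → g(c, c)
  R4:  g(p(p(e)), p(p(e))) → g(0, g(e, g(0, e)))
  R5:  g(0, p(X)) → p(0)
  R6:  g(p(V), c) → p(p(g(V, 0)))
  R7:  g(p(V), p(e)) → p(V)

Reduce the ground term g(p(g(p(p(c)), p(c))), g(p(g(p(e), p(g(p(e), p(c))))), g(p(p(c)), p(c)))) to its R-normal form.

p(p(c))

1. g(p(g(p(p(c)), p(c))), g(p(g(p(e), p(g(p(e), p(c))))), g(p(p(c)), p(c))))  →  g(p(p(c)), g(p(g(p(e), p(g(p(e), p(c))))), g(p(p(c)), p(c))))   [R2 at 1.1]
2. g(p(p(c)), g(p(g(p(e), p(g(p(e), p(c))))), g(p(p(c)), p(c))))  →  g(p(p(c)), g(p(g(p(e), p(e))), g(p(p(c)), p(c))))   [R2 at 2.1.1.2.1]
3. g(p(p(c)), g(p(g(p(e), p(e))), g(p(p(c)), p(c))))  →  g(p(p(c)), g(p(p(e)), g(p(p(c)), p(c))))   [R7 at 2.1.1]
4. g(p(p(c)), g(p(p(e)), g(p(p(c)), p(c))))  →  g(p(p(c)), g(p(p(e)), p(c)))   [R2 at 2.2]
5. g(p(p(c)), g(p(p(e)), p(c)))  →  g(p(p(c)), p(e))   [R2 at 2]
6. g(p(p(c)), p(e))  →  p(p(c))   [R7 at ε]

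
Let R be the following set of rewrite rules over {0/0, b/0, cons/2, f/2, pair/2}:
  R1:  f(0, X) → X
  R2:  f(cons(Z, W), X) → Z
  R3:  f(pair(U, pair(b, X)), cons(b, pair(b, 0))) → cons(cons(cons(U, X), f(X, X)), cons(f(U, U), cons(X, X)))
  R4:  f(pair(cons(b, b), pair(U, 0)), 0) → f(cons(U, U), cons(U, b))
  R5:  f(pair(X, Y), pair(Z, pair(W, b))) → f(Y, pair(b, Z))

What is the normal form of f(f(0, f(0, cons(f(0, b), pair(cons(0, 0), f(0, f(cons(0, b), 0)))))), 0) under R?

1. f(f(0, f(0, cons(f(0, b), pair(cons(0, 0), f(0, f(cons(0, b), 0)))))), 0)  →  f(f(0, cons(f(0, b), pair(cons(0, 0), f(0, f(cons(0, b), 0))))), 0)   [R1 at 1]
2. f(f(0, cons(f(0, b), pair(cons(0, 0), f(0, f(cons(0, b), 0))))), 0)  →  f(cons(f(0, b), pair(cons(0, 0), f(0, f(cons(0, b), 0)))), 0)   [R1 at 1]
3. f(cons(f(0, b), pair(cons(0, 0), f(0, f(cons(0, b), 0)))), 0)  →  f(0, b)   [R2 at ε]
4. f(0, b)  →  b   [R1 at ε]

b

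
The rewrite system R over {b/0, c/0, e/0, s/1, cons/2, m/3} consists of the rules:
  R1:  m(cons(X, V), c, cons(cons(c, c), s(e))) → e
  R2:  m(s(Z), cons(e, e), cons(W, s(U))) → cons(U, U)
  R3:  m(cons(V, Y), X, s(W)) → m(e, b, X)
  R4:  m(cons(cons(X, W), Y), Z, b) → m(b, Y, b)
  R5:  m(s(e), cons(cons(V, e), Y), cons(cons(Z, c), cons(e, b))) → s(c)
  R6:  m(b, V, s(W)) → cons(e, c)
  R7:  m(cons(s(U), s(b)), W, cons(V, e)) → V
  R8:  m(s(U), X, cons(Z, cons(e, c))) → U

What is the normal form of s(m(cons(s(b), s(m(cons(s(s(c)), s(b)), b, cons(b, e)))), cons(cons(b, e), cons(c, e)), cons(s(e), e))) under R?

s(s(e))

1. s(m(cons(s(b), s(m(cons(s(s(c)), s(b)), b, cons(b, e)))), cons(cons(b, e), cons(c, e)), cons(s(e), e)))  →  s(m(cons(s(b), s(b)), cons(cons(b, e), cons(c, e)), cons(s(e), e)))   [R7 at 1.1.2.1]
2. s(m(cons(s(b), s(b)), cons(cons(b, e), cons(c, e)), cons(s(e), e)))  →  s(s(e))   [R7 at 1]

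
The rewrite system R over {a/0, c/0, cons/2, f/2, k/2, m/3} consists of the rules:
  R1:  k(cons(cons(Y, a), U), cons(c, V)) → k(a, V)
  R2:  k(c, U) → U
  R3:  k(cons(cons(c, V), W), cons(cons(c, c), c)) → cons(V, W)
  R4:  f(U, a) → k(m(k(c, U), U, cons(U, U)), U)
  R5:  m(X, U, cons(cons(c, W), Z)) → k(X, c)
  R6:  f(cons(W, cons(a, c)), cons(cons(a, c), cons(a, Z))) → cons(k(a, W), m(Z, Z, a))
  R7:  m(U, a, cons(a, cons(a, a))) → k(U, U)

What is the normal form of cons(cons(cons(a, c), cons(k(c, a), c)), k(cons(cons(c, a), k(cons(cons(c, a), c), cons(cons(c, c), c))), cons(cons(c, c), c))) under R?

1. cons(cons(cons(a, c), cons(k(c, a), c)), k(cons(cons(c, a), k(cons(cons(c, a), c), cons(cons(c, c), c))), cons(cons(c, c), c)))  →  cons(cons(cons(a, c), cons(a, c)), k(cons(cons(c, a), k(cons(cons(c, a), c), cons(cons(c, c), c))), cons(cons(c, c), c)))   [R2 at 1.2.1]
2. cons(cons(cons(a, c), cons(a, c)), k(cons(cons(c, a), k(cons(cons(c, a), c), cons(cons(c, c), c))), cons(cons(c, c), c)))  →  cons(cons(cons(a, c), cons(a, c)), cons(a, k(cons(cons(c, a), c), cons(cons(c, c), c))))   [R3 at 2]
3. cons(cons(cons(a, c), cons(a, c)), cons(a, k(cons(cons(c, a), c), cons(cons(c, c), c))))  →  cons(cons(cons(a, c), cons(a, c)), cons(a, cons(a, c)))   [R3 at 2.2]

cons(cons(cons(a, c), cons(a, c)), cons(a, cons(a, c)))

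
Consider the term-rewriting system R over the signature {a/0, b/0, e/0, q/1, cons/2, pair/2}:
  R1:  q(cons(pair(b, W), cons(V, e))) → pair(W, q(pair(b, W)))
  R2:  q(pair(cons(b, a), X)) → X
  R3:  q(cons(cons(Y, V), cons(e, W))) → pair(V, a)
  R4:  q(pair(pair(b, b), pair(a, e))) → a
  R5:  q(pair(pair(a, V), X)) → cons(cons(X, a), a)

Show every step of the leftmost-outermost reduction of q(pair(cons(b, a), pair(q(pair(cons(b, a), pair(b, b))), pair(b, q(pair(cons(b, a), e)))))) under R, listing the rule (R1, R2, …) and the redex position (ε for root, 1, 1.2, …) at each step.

1. q(pair(cons(b, a), pair(q(pair(cons(b, a), pair(b, b))), pair(b, q(pair(cons(b, a), e))))))  →  pair(q(pair(cons(b, a), pair(b, b))), pair(b, q(pair(cons(b, a), e))))   [R2 at ε]
2. pair(q(pair(cons(b, a), pair(b, b))), pair(b, q(pair(cons(b, a), e))))  →  pair(pair(b, b), pair(b, q(pair(cons(b, a), e))))   [R2 at 1]
3. pair(pair(b, b), pair(b, q(pair(cons(b, a), e))))  →  pair(pair(b, b), pair(b, e))   [R2 at 2.2]

pair(pair(b, b), pair(b, e))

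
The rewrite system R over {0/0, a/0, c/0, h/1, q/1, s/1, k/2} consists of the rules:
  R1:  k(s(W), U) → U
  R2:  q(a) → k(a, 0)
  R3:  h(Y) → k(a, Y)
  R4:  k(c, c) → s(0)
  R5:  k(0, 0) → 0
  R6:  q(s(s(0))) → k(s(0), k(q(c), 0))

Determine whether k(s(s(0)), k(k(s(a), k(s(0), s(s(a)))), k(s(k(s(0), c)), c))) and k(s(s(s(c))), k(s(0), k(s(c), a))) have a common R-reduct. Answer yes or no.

no — NF(t₁) = c, NF(t₂) = a

Reduce t₁ = k(s(s(0)), k(k(s(a), k(s(0), s(s(a)))), k(s(k(s(0), c)), c))):
1. k(s(s(0)), k(k(s(a), k(s(0), s(s(a)))), k(s(k(s(0), c)), c)))  →  k(k(s(a), k(s(0), s(s(a)))), k(s(k(s(0), c)), c))   [R1 at ε]
2. k(k(s(a), k(s(0), s(s(a)))), k(s(k(s(0), c)), c))  →  k(k(s(0), s(s(a))), k(s(k(s(0), c)), c))   [R1 at 1]
3. k(k(s(0), s(s(a))), k(s(k(s(0), c)), c))  →  k(s(s(a)), k(s(k(s(0), c)), c))   [R1 at 1]
4. k(s(s(a)), k(s(k(s(0), c)), c))  →  k(s(k(s(0), c)), c)   [R1 at ε]
5. k(s(k(s(0), c)), c)  →  c   [R1 at ε]

Reduce t₂ = k(s(s(s(c))), k(s(0), k(s(c), a))):
1. k(s(s(s(c))), k(s(0), k(s(c), a)))  →  k(s(0), k(s(c), a))   [R1 at ε]
2. k(s(0), k(s(c), a))  →  k(s(c), a)   [R1 at ε]
3. k(s(c), a)  →  a   [R1 at ε]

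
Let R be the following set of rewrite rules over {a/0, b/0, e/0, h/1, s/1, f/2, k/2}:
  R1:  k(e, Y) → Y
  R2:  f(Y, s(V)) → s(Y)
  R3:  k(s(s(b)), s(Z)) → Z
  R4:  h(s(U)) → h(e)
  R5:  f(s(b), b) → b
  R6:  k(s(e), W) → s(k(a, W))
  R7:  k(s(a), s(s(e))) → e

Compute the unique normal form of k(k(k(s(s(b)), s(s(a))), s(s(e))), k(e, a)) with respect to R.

1. k(k(k(s(s(b)), s(s(a))), s(s(e))), k(e, a))  →  k(k(s(a), s(s(e))), k(e, a))   [R3 at 1.1]
2. k(k(s(a), s(s(e))), k(e, a))  →  k(e, k(e, a))   [R7 at 1]
3. k(e, k(e, a))  →  k(e, a)   [R1 at ε]
4. k(e, a)  →  a   [R1 at ε]

a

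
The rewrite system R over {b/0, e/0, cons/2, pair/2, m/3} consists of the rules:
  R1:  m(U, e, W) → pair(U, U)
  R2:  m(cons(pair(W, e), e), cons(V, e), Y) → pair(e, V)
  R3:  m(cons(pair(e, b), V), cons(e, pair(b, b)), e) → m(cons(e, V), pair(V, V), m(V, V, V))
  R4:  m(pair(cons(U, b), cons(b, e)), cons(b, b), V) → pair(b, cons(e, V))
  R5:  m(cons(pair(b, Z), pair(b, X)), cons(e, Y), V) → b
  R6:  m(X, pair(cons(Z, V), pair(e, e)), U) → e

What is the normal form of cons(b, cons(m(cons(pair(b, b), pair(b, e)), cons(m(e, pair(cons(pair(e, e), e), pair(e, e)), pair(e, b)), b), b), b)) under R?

cons(b, cons(b, b))

1. cons(b, cons(m(cons(pair(b, b), pair(b, e)), cons(m(e, pair(cons(pair(e, e), e), pair(e, e)), pair(e, b)), b), b), b))  →  cons(b, cons(m(cons(pair(b, b), pair(b, e)), cons(e, b), b), b))   [R6 at 2.1.2.1]
2. cons(b, cons(m(cons(pair(b, b), pair(b, e)), cons(e, b), b), b))  →  cons(b, cons(b, b))   [R5 at 2.1]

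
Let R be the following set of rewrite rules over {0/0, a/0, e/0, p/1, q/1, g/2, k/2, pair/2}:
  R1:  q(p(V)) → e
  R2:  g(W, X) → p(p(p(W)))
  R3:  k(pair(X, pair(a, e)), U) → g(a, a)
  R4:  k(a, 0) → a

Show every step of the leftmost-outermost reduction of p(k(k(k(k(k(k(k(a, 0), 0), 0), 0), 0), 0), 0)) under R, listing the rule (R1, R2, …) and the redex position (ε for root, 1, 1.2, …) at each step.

1. p(k(k(k(k(k(k(k(a, 0), 0), 0), 0), 0), 0), 0))  →  p(k(k(k(k(k(k(a, 0), 0), 0), 0), 0), 0))   [R4 at 1.1.1.1.1.1.1]
2. p(k(k(k(k(k(k(a, 0), 0), 0), 0), 0), 0))  →  p(k(k(k(k(k(a, 0), 0), 0), 0), 0))   [R4 at 1.1.1.1.1.1]
3. p(k(k(k(k(k(a, 0), 0), 0), 0), 0))  →  p(k(k(k(k(a, 0), 0), 0), 0))   [R4 at 1.1.1.1.1]
4. p(k(k(k(k(a, 0), 0), 0), 0))  →  p(k(k(k(a, 0), 0), 0))   [R4 at 1.1.1.1]
5. p(k(k(k(a, 0), 0), 0))  →  p(k(k(a, 0), 0))   [R4 at 1.1.1]
6. p(k(k(a, 0), 0))  →  p(k(a, 0))   [R4 at 1.1]
7. p(k(a, 0))  →  p(a)   [R4 at 1]

p(a)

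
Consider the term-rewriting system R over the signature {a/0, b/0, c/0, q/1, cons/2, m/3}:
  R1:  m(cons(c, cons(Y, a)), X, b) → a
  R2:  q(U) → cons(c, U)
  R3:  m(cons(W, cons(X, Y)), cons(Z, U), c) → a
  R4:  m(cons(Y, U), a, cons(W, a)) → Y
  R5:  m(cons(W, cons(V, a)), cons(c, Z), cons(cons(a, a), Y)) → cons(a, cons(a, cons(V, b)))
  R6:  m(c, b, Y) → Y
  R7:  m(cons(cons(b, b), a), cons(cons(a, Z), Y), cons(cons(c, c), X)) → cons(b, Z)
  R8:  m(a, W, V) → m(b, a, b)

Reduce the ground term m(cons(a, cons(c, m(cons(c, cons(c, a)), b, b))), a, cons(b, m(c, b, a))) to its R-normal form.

1. m(cons(a, cons(c, m(cons(c, cons(c, a)), b, b))), a, cons(b, m(c, b, a)))  →  m(cons(a, cons(c, a)), a, cons(b, m(c, b, a)))   [R1 at 1.2.2]
2. m(cons(a, cons(c, a)), a, cons(b, m(c, b, a)))  →  m(cons(a, cons(c, a)), a, cons(b, a))   [R6 at 3.2]
3. m(cons(a, cons(c, a)), a, cons(b, a))  →  a   [R4 at ε]

a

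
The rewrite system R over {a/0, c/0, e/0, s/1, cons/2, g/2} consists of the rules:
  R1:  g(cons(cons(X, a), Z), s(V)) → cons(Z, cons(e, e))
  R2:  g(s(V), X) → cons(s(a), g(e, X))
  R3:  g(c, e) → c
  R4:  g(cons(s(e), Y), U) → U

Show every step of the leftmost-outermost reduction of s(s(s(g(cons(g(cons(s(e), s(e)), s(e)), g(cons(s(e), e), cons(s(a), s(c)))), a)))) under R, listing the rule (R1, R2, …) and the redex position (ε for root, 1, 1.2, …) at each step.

s(s(s(a)))

1. s(s(s(g(cons(g(cons(s(e), s(e)), s(e)), g(cons(s(e), e), cons(s(a), s(c)))), a))))  →  s(s(s(g(cons(s(e), g(cons(s(e), e), cons(s(a), s(c)))), a))))   [R4 at 1.1.1.1.1]
2. s(s(s(g(cons(s(e), g(cons(s(e), e), cons(s(a), s(c)))), a))))  →  s(s(s(a)))   [R4 at 1.1.1]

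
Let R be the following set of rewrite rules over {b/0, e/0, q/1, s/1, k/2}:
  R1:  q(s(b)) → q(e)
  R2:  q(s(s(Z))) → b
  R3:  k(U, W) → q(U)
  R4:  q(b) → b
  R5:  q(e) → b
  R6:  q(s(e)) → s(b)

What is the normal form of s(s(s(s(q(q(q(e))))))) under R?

1. s(s(s(s(q(q(q(e)))))))  →  s(s(s(s(q(q(b))))))   [R5 at 1.1.1.1.1.1]
2. s(s(s(s(q(q(b))))))  →  s(s(s(s(q(b)))))   [R4 at 1.1.1.1.1]
3. s(s(s(s(q(b)))))  →  s(s(s(s(b))))   [R4 at 1.1.1.1]

s(s(s(s(b))))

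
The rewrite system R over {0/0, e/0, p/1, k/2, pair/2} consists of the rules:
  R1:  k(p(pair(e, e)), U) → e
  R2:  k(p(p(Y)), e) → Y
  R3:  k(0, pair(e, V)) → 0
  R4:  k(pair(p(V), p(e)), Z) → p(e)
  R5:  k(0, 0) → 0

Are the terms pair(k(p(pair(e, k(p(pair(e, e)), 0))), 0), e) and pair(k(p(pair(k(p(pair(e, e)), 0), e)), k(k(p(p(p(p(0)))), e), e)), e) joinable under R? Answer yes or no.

yes — NF(t₁) = pair(e, e), NF(t₂) = pair(e, e)

Reduce t₁ = pair(k(p(pair(e, k(p(pair(e, e)), 0))), 0), e):
1. pair(k(p(pair(e, k(p(pair(e, e)), 0))), 0), e)  →  pair(k(p(pair(e, e)), 0), e)   [R1 at 1.1.1.2]
2. pair(k(p(pair(e, e)), 0), e)  →  pair(e, e)   [R1 at 1]

Reduce t₂ = pair(k(p(pair(k(p(pair(e, e)), 0), e)), k(k(p(p(p(p(0)))), e), e)), e):
1. pair(k(p(pair(k(p(pair(e, e)), 0), e)), k(k(p(p(p(p(0)))), e), e)), e)  →  pair(k(p(pair(e, e)), k(k(p(p(p(p(0)))), e), e)), e)   [R1 at 1.1.1.1]
2. pair(k(p(pair(e, e)), k(k(p(p(p(p(0)))), e), e)), e)  →  pair(e, e)   [R1 at 1]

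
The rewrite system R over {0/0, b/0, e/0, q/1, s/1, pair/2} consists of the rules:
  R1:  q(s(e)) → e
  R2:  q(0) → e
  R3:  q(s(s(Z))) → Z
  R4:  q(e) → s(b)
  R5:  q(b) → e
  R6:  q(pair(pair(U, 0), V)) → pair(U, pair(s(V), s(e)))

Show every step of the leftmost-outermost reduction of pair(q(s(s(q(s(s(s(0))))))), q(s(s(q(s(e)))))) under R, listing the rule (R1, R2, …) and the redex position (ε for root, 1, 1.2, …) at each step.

1. pair(q(s(s(q(s(s(s(0))))))), q(s(s(q(s(e))))))  →  pair(q(s(s(s(0)))), q(s(s(q(s(e))))))   [R3 at 1]
2. pair(q(s(s(s(0)))), q(s(s(q(s(e))))))  →  pair(s(0), q(s(s(q(s(e))))))   [R3 at 1]
3. pair(s(0), q(s(s(q(s(e))))))  →  pair(s(0), q(s(e)))   [R3 at 2]
4. pair(s(0), q(s(e)))  →  pair(s(0), e)   [R1 at 2]

pair(s(0), e)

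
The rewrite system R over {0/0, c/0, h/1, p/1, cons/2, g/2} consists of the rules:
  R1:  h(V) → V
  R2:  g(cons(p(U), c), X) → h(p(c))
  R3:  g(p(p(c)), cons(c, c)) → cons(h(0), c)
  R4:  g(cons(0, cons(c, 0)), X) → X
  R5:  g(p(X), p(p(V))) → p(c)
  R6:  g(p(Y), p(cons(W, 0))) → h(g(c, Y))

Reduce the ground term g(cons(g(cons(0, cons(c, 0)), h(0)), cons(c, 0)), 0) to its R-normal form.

1. g(cons(g(cons(0, cons(c, 0)), h(0)), cons(c, 0)), 0)  →  g(cons(h(0), cons(c, 0)), 0)   [R4 at 1.1]
2. g(cons(h(0), cons(c, 0)), 0)  →  g(cons(0, cons(c, 0)), 0)   [R1 at 1.1]
3. g(cons(0, cons(c, 0)), 0)  →  0   [R4 at ε]

0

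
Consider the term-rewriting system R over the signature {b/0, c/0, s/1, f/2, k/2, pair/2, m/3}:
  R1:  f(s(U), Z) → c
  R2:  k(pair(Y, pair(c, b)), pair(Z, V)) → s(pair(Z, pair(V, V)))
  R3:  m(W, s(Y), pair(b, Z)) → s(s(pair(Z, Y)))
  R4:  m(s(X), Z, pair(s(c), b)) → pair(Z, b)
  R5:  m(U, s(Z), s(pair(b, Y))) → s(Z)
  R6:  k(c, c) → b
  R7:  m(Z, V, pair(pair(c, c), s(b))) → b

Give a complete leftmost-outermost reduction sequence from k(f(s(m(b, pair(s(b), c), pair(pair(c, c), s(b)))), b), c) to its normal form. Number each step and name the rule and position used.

b

1. k(f(s(m(b, pair(s(b), c), pair(pair(c, c), s(b)))), b), c)  →  k(c, c)   [R1 at 1]
2. k(c, c)  →  b   [R6 at ε]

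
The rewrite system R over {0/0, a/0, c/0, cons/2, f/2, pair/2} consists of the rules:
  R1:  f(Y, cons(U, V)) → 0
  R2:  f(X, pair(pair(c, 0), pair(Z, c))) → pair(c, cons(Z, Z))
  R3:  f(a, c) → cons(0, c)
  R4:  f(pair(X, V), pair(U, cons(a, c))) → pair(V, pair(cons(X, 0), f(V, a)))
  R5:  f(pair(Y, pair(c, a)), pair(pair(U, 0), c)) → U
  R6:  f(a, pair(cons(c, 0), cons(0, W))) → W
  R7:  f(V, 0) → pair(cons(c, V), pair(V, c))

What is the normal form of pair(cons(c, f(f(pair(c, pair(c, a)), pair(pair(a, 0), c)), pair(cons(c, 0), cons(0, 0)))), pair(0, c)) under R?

1. pair(cons(c, f(f(pair(c, pair(c, a)), pair(pair(a, 0), c)), pair(cons(c, 0), cons(0, 0)))), pair(0, c))  →  pair(cons(c, f(a, pair(cons(c, 0), cons(0, 0)))), pair(0, c))   [R5 at 1.2.1]
2. pair(cons(c, f(a, pair(cons(c, 0), cons(0, 0)))), pair(0, c))  →  pair(cons(c, 0), pair(0, c))   [R6 at 1.2]

pair(cons(c, 0), pair(0, c))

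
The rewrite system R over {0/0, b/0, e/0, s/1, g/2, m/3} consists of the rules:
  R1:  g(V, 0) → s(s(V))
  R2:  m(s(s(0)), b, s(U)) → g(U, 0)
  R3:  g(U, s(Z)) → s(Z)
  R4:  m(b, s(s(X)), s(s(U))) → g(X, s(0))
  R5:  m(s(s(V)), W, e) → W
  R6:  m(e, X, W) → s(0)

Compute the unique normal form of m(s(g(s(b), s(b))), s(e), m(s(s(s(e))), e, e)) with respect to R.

s(e)

1. m(s(g(s(b), s(b))), s(e), m(s(s(s(e))), e, e))  →  m(s(s(b)), s(e), m(s(s(s(e))), e, e))   [R3 at 1.1]
2. m(s(s(b)), s(e), m(s(s(s(e))), e, e))  →  m(s(s(b)), s(e), e)   [R5 at 3]
3. m(s(s(b)), s(e), e)  →  s(e)   [R5 at ε]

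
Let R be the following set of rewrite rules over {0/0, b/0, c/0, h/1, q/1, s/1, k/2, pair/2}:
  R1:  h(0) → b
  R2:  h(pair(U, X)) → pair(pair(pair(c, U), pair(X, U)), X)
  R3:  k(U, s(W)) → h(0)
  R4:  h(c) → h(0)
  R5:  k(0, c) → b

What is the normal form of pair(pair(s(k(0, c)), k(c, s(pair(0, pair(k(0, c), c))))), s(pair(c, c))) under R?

pair(pair(s(b), b), s(pair(c, c)))

1. pair(pair(s(k(0, c)), k(c, s(pair(0, pair(k(0, c), c))))), s(pair(c, c)))  →  pair(pair(s(b), k(c, s(pair(0, pair(k(0, c), c))))), s(pair(c, c)))   [R5 at 1.1.1]
2. pair(pair(s(b), k(c, s(pair(0, pair(k(0, c), c))))), s(pair(c, c)))  →  pair(pair(s(b), h(0)), s(pair(c, c)))   [R3 at 1.2]
3. pair(pair(s(b), h(0)), s(pair(c, c)))  →  pair(pair(s(b), b), s(pair(c, c)))   [R1 at 1.2]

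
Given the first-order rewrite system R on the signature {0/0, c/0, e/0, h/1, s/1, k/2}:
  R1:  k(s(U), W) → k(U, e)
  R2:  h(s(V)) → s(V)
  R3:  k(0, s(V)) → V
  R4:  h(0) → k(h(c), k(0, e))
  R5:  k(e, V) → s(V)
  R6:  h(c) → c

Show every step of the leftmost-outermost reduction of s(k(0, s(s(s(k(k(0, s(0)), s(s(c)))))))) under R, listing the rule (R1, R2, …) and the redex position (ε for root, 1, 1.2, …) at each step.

s(s(s(s(c))))

1. s(k(0, s(s(s(k(k(0, s(0)), s(s(c))))))))  →  s(s(s(k(k(0, s(0)), s(s(c))))))   [R3 at 1]
2. s(s(s(k(k(0, s(0)), s(s(c))))))  →  s(s(s(k(0, s(s(c))))))   [R3 at 1.1.1.1]
3. s(s(s(k(0, s(s(c))))))  →  s(s(s(s(c))))   [R3 at 1.1.1]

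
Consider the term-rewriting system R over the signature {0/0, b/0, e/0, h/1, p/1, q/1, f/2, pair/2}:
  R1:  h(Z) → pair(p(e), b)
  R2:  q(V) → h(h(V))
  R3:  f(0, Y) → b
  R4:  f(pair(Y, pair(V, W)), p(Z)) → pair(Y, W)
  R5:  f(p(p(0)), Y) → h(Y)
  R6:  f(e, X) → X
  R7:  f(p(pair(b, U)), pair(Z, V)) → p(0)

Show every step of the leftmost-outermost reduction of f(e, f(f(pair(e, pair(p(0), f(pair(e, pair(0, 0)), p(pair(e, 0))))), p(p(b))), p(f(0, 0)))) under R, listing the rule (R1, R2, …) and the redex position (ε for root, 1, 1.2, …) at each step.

pair(e, 0)

1. f(e, f(f(pair(e, pair(p(0), f(pair(e, pair(0, 0)), p(pair(e, 0))))), p(p(b))), p(f(0, 0))))  →  f(f(pair(e, pair(p(0), f(pair(e, pair(0, 0)), p(pair(e, 0))))), p(p(b))), p(f(0, 0)))   [R6 at ε]
2. f(f(pair(e, pair(p(0), f(pair(e, pair(0, 0)), p(pair(e, 0))))), p(p(b))), p(f(0, 0)))  →  f(pair(e, f(pair(e, pair(0, 0)), p(pair(e, 0)))), p(f(0, 0)))   [R4 at 1]
3. f(pair(e, f(pair(e, pair(0, 0)), p(pair(e, 0)))), p(f(0, 0)))  →  f(pair(e, pair(e, 0)), p(f(0, 0)))   [R4 at 1.2]
4. f(pair(e, pair(e, 0)), p(f(0, 0)))  →  pair(e, 0)   [R4 at ε]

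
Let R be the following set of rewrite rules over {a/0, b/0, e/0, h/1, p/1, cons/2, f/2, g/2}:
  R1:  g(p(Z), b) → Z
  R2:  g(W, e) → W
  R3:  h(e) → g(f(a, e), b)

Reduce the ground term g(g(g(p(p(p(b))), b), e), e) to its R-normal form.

1. g(g(g(p(p(p(b))), b), e), e)  →  g(g(p(p(p(b))), b), e)   [R2 at ε]
2. g(g(p(p(p(b))), b), e)  →  g(p(p(p(b))), b)   [R2 at ε]
3. g(p(p(p(b))), b)  →  p(p(b))   [R1 at ε]

p(p(b))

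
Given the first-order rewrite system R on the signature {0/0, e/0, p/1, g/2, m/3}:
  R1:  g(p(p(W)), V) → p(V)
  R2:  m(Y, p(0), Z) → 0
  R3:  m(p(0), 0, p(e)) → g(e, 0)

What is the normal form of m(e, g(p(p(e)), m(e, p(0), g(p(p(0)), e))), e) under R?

1. m(e, g(p(p(e)), m(e, p(0), g(p(p(0)), e))), e)  →  m(e, p(m(e, p(0), g(p(p(0)), e))), e)   [R1 at 2]
2. m(e, p(m(e, p(0), g(p(p(0)), e))), e)  →  m(e, p(0), e)   [R2 at 2.1]
3. m(e, p(0), e)  →  0   [R2 at ε]

0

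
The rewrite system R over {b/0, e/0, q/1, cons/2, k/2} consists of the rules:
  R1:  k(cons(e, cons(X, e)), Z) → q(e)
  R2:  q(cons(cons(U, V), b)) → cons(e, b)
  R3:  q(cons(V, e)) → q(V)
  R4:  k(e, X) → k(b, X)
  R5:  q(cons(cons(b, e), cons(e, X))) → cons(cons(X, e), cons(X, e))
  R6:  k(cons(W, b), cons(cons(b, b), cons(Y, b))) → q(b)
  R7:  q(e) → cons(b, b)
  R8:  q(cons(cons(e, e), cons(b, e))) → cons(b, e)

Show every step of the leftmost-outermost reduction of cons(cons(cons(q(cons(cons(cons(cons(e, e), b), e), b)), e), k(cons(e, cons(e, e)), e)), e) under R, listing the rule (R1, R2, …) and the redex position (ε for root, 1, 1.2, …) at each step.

cons(cons(cons(cons(e, b), e), cons(b, b)), e)

1. cons(cons(cons(q(cons(cons(cons(cons(e, e), b), e), b)), e), k(cons(e, cons(e, e)), e)), e)  →  cons(cons(cons(cons(e, b), e), k(cons(e, cons(e, e)), e)), e)   [R2 at 1.1.1]
2. cons(cons(cons(cons(e, b), e), k(cons(e, cons(e, e)), e)), e)  →  cons(cons(cons(cons(e, b), e), q(e)), e)   [R1 at 1.2]
3. cons(cons(cons(cons(e, b), e), q(e)), e)  →  cons(cons(cons(cons(e, b), e), cons(b, b)), e)   [R7 at 1.2]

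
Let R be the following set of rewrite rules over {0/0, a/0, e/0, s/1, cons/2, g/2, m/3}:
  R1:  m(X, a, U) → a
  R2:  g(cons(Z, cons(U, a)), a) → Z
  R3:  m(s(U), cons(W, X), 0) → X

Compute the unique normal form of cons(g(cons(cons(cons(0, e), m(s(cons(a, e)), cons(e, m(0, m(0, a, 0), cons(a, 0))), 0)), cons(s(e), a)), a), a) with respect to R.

1. cons(g(cons(cons(cons(0, e), m(s(cons(a, e)), cons(e, m(0, m(0, a, 0), cons(a, 0))), 0)), cons(s(e), a)), a), a)  →  cons(cons(cons(0, e), m(s(cons(a, e)), cons(e, m(0, m(0, a, 0), cons(a, 0))), 0)), a)   [R2 at 1]
2. cons(cons(cons(0, e), m(s(cons(a, e)), cons(e, m(0, m(0, a, 0), cons(a, 0))), 0)), a)  →  cons(cons(cons(0, e), m(0, m(0, a, 0), cons(a, 0))), a)   [R3 at 1.2]
3. cons(cons(cons(0, e), m(0, m(0, a, 0), cons(a, 0))), a)  →  cons(cons(cons(0, e), m(0, a, cons(a, 0))), a)   [R1 at 1.2.2]
4. cons(cons(cons(0, e), m(0, a, cons(a, 0))), a)  →  cons(cons(cons(0, e), a), a)   [R1 at 1.2]

cons(cons(cons(0, e), a), a)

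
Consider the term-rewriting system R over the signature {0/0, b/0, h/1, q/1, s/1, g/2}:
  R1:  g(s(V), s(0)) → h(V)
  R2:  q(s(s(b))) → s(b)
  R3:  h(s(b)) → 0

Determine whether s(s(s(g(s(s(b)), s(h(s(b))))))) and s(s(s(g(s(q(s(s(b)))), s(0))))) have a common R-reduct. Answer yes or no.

yes — NF(t₁) = s(s(s(0))), NF(t₂) = s(s(s(0)))

Reduce t₁ = s(s(s(g(s(s(b)), s(h(s(b))))))):
1. s(s(s(g(s(s(b)), s(h(s(b)))))))  →  s(s(s(g(s(s(b)), s(0)))))   [R3 at 1.1.1.2.1]
2. s(s(s(g(s(s(b)), s(0)))))  →  s(s(s(h(s(b)))))   [R1 at 1.1.1]
3. s(s(s(h(s(b)))))  →  s(s(s(0)))   [R3 at 1.1.1]

Reduce t₂ = s(s(s(g(s(q(s(s(b)))), s(0))))):
1. s(s(s(g(s(q(s(s(b)))), s(0)))))  →  s(s(s(h(q(s(s(b)))))))   [R1 at 1.1.1]
2. s(s(s(h(q(s(s(b)))))))  →  s(s(s(h(s(b)))))   [R2 at 1.1.1.1]
3. s(s(s(h(s(b)))))  →  s(s(s(0)))   [R3 at 1.1.1]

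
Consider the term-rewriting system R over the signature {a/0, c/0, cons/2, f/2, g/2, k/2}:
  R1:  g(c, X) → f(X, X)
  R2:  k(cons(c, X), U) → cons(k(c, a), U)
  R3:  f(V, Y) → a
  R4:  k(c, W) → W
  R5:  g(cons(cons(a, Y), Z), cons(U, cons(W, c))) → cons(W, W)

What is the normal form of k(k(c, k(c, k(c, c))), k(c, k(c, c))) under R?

c

1. k(k(c, k(c, k(c, c))), k(c, k(c, c)))  →  k(k(c, k(c, c)), k(c, k(c, c)))   [R4 at 1]
2. k(k(c, k(c, c)), k(c, k(c, c)))  →  k(k(c, c), k(c, k(c, c)))   [R4 at 1]
3. k(k(c, c), k(c, k(c, c)))  →  k(c, k(c, k(c, c)))   [R4 at 1]
4. k(c, k(c, k(c, c)))  →  k(c, k(c, c))   [R4 at ε]
5. k(c, k(c, c))  →  k(c, c)   [R4 at ε]
6. k(c, c)  →  c   [R4 at ε]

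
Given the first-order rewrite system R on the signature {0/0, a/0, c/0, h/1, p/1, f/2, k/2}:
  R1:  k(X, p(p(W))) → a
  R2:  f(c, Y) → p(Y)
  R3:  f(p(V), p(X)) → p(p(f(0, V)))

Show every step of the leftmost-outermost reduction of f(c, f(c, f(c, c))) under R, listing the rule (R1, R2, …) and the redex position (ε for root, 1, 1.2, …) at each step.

1. f(c, f(c, f(c, c)))  →  p(f(c, f(c, c)))   [R2 at ε]
2. p(f(c, f(c, c)))  →  p(p(f(c, c)))   [R2 at 1]
3. p(p(f(c, c)))  →  p(p(p(c)))   [R2 at 1.1]

p(p(p(c)))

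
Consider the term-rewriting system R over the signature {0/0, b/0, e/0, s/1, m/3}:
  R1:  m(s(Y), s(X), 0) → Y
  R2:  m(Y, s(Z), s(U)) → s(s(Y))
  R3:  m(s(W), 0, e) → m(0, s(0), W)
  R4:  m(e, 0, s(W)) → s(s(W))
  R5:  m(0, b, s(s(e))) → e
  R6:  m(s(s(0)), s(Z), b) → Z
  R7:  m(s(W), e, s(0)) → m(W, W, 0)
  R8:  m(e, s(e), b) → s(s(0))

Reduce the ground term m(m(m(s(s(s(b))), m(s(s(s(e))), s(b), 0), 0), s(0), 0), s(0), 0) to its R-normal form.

b

1. m(m(m(s(s(s(b))), m(s(s(s(e))), s(b), 0), 0), s(0), 0), s(0), 0)  →  m(m(m(s(s(s(b))), s(s(e)), 0), s(0), 0), s(0), 0)   [R1 at 1.1.2]
2. m(m(m(s(s(s(b))), s(s(e)), 0), s(0), 0), s(0), 0)  →  m(m(s(s(b)), s(0), 0), s(0), 0)   [R1 at 1.1]
3. m(m(s(s(b)), s(0), 0), s(0), 0)  →  m(s(b), s(0), 0)   [R1 at 1]
4. m(s(b), s(0), 0)  →  b   [R1 at ε]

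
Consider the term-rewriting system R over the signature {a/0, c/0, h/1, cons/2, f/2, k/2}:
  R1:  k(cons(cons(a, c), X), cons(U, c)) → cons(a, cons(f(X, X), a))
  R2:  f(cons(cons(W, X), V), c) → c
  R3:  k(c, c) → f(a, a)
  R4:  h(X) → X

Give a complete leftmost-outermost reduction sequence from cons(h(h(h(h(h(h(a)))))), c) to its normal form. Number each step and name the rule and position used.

1. cons(h(h(h(h(h(h(a)))))), c)  →  cons(h(h(h(h(h(a))))), c)   [R4 at 1]
2. cons(h(h(h(h(h(a))))), c)  →  cons(h(h(h(h(a)))), c)   [R4 at 1]
3. cons(h(h(h(h(a)))), c)  →  cons(h(h(h(a))), c)   [R4 at 1]
4. cons(h(h(h(a))), c)  →  cons(h(h(a)), c)   [R4 at 1]
5. cons(h(h(a)), c)  →  cons(h(a), c)   [R4 at 1]
6. cons(h(a), c)  →  cons(a, c)   [R4 at 1]

cons(a, c)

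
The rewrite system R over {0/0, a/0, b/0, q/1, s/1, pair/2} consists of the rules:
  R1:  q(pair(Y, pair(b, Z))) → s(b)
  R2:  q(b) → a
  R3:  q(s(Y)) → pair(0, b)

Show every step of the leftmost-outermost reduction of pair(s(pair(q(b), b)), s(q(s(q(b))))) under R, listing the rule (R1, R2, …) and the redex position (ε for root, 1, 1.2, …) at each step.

pair(s(pair(a, b)), s(pair(0, b)))

1. pair(s(pair(q(b), b)), s(q(s(q(b)))))  →  pair(s(pair(a, b)), s(q(s(q(b)))))   [R2 at 1.1.1]
2. pair(s(pair(a, b)), s(q(s(q(b)))))  →  pair(s(pair(a, b)), s(pair(0, b)))   [R3 at 2.1]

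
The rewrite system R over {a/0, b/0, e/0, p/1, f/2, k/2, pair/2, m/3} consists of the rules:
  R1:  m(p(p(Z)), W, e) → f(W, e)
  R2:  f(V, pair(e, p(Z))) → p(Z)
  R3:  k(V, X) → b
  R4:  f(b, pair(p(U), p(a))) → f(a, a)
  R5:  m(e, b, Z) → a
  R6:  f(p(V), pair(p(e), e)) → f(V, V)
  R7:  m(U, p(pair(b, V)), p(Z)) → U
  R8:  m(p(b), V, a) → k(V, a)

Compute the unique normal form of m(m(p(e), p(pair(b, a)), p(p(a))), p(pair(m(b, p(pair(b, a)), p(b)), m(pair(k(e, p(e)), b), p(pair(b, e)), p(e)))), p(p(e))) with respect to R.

1. m(m(p(e), p(pair(b, a)), p(p(a))), p(pair(m(b, p(pair(b, a)), p(b)), m(pair(k(e, p(e)), b), p(pair(b, e)), p(e)))), p(p(e)))  →  m(p(e), p(pair(m(b, p(pair(b, a)), p(b)), m(pair(k(e, p(e)), b), p(pair(b, e)), p(e)))), p(p(e)))   [R7 at 1]
2. m(p(e), p(pair(m(b, p(pair(b, a)), p(b)), m(pair(k(e, p(e)), b), p(pair(b, e)), p(e)))), p(p(e)))  →  m(p(e), p(pair(b, m(pair(k(e, p(e)), b), p(pair(b, e)), p(e)))), p(p(e)))   [R7 at 2.1.1]
3. m(p(e), p(pair(b, m(pair(k(e, p(e)), b), p(pair(b, e)), p(e)))), p(p(e)))  →  p(e)   [R7 at ε]

p(e)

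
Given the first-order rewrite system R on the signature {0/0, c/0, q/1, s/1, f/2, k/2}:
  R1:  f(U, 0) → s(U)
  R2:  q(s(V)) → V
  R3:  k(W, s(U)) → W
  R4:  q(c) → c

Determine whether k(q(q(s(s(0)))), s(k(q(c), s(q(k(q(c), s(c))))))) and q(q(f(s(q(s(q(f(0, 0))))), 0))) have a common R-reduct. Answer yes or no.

Reduce t₁ = k(q(q(s(s(0)))), s(k(q(c), s(q(k(q(c), s(c))))))):
1. k(q(q(s(s(0)))), s(k(q(c), s(q(k(q(c), s(c)))))))  →  q(q(s(s(0))))   [R3 at ε]
2. q(q(s(s(0))))  →  q(s(0))   [R2 at 1]
3. q(s(0))  →  0   [R2 at ε]

Reduce t₂ = q(q(f(s(q(s(q(f(0, 0))))), 0))):
1. q(q(f(s(q(s(q(f(0, 0))))), 0)))  →  q(q(s(s(q(s(q(f(0, 0))))))))   [R1 at 1.1]
2. q(q(s(s(q(s(q(f(0, 0))))))))  →  q(s(q(s(q(f(0, 0))))))   [R2 at 1]
3. q(s(q(s(q(f(0, 0))))))  →  q(s(q(f(0, 0))))   [R2 at ε]
4. q(s(q(f(0, 0))))  →  q(f(0, 0))   [R2 at ε]
5. q(f(0, 0))  →  q(s(0))   [R1 at 1]
6. q(s(0))  →  0   [R2 at ε]

yes — NF(t₁) = 0, NF(t₂) = 0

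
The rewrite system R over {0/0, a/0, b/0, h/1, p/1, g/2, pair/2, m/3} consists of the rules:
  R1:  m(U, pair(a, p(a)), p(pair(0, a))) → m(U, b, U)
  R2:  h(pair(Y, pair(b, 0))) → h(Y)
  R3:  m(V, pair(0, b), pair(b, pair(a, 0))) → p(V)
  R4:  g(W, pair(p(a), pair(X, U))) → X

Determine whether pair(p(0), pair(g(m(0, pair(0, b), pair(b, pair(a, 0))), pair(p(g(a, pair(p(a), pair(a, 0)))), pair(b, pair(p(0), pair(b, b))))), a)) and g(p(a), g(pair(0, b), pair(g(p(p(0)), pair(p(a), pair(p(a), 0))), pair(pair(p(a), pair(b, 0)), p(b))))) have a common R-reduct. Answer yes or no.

no — NF(t₁) = pair(p(0), pair(b, a)), NF(t₂) = b

Reduce t₁ = pair(p(0), pair(g(m(0, pair(0, b), pair(b, pair(a, 0))), pair(p(g(a, pair(p(a), pair(a, 0)))), pair(b, pair(p(0), pair(b, b))))), a)):
1. pair(p(0), pair(g(m(0, pair(0, b), pair(b, pair(a, 0))), pair(p(g(a, pair(p(a), pair(a, 0)))), pair(b, pair(p(0), pair(b, b))))), a))  →  pair(p(0), pair(g(p(0), pair(p(g(a, pair(p(a), pair(a, 0)))), pair(b, pair(p(0), pair(b, b))))), a))   [R3 at 2.1.1]
2. pair(p(0), pair(g(p(0), pair(p(g(a, pair(p(a), pair(a, 0)))), pair(b, pair(p(0), pair(b, b))))), a))  →  pair(p(0), pair(g(p(0), pair(p(a), pair(b, pair(p(0), pair(b, b))))), a))   [R4 at 2.1.2.1.1]
3. pair(p(0), pair(g(p(0), pair(p(a), pair(b, pair(p(0), pair(b, b))))), a))  →  pair(p(0), pair(b, a))   [R4 at 2.1]

Reduce t₂ = g(p(a), g(pair(0, b), pair(g(p(p(0)), pair(p(a), pair(p(a), 0))), pair(pair(p(a), pair(b, 0)), p(b))))):
1. g(p(a), g(pair(0, b), pair(g(p(p(0)), pair(p(a), pair(p(a), 0))), pair(pair(p(a), pair(b, 0)), p(b)))))  →  g(p(a), g(pair(0, b), pair(p(a), pair(pair(p(a), pair(b, 0)), p(b)))))   [R4 at 2.2.1]
2. g(p(a), g(pair(0, b), pair(p(a), pair(pair(p(a), pair(b, 0)), p(b)))))  →  g(p(a), pair(p(a), pair(b, 0)))   [R4 at 2]
3. g(p(a), pair(p(a), pair(b, 0)))  →  b   [R4 at ε]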